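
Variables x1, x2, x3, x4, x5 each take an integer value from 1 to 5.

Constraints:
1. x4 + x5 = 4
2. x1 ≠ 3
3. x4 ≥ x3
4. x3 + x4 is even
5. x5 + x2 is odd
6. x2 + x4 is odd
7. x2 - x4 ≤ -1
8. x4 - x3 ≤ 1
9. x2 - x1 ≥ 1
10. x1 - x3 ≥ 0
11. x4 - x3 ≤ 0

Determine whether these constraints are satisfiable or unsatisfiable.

Unsatisfiable

Constraints 7, 9, 10, and 11 give x3 − x4 ≥ 0, x4 − x2 ≥ 1, x2 − x1 ≥ 1, x1 − x3 ≥ 0.
Adding all 4 inequalities: the left sides telescope to 0, and the right sides sum to 0 + 1 + 1 + 0 = 2. So 0 ≥ 2, which is false.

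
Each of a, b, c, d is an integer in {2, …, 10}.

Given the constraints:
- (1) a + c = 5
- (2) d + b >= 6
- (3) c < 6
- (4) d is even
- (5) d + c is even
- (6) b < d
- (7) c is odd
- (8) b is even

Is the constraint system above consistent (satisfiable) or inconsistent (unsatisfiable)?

Constraint 4 makes d even and constraint 7 makes c odd, so d + c must be odd. Constraint 5 says d + c is even — contradiction.

Unsatisfiable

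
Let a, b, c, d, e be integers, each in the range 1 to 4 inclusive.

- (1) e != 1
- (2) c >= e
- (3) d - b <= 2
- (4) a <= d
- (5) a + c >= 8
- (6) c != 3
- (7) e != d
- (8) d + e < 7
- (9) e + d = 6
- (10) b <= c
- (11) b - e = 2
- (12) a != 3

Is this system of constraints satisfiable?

The assignment a = 4, b = 4, c = 4, d = 4, e = 2 works:
  constraint 3 holds since d - b = 0.
  constraint 5 holds since a + c = 8.
The rest check out directly.

Satisfiable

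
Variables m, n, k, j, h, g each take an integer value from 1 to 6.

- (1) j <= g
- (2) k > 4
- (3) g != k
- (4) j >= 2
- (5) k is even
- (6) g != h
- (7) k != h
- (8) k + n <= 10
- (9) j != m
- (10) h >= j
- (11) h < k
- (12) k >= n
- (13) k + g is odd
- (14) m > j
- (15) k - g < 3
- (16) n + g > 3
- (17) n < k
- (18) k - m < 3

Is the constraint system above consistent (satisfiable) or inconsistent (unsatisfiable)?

Satisfiable

One satisfying assignment is m = 6, n = 1, k = 6, j = 3, h = 4, g = 5.
For the less obvious constraints — constraint 8: k + n = 7; constraint 15: k - g = 1; constraint 16: n + g = 6 — and the others hold by inspection.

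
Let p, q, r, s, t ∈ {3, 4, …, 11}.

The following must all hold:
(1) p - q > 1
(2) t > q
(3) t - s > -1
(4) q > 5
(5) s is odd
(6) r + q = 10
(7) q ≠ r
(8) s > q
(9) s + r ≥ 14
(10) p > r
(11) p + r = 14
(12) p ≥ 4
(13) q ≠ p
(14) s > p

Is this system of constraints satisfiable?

Satisfiable

One satisfying assignment is p = 10, q = 6, r = 4, s = 11, t = 11.
For the less obvious constraints — constraint 1: p - q = 4; constraint 3: t - s = 0 — and the others hold by inspection.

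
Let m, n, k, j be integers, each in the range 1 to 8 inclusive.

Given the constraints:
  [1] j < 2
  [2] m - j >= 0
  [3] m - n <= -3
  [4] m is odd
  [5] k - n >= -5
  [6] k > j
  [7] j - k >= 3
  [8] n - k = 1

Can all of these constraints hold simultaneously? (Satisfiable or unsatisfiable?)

Unsatisfiable

Constraints 2, 3, 5, and 7 give n − m ≥ 3, m − j ≥ 0, j − k ≥ 3, k − n ≥ -5.
Adding all 4 inequalities: the left sides telescope to 0, and the right sides sum to 3 + 0 + 3 + (-5) = 1. So 0 ≥ 1, which is false.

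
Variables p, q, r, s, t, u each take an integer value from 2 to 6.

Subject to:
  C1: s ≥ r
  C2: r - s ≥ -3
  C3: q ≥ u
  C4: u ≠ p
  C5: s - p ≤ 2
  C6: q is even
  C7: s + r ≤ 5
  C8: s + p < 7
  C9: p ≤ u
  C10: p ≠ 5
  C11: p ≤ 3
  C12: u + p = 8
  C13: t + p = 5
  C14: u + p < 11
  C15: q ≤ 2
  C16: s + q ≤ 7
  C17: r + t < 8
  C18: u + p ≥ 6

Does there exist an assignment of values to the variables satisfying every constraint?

Unsatisfiable

From constraints 3 and 15: u ≤ q ≤ 2. From constraint 11: p ≤ 3. Hence u + p ≤ 5. But constraint 18 requires u + p ≥ 6, and 6 > 5. Contradiction.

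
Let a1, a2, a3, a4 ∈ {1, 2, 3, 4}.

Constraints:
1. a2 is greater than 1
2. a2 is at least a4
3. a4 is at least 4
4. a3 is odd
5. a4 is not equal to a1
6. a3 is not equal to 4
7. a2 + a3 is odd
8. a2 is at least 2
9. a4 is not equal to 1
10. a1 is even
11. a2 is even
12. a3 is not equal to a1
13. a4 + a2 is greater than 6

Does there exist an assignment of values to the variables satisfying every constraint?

Satisfiable

Setting (a1, a2, a3, a4) = (2, 4, 3, 4) satisfies everything: constraint 4: a3 = 3 is odd; constraint 7: a2 + a3 = 7 is odd; constraint 13: a4 + a2 = 8, and the others follow.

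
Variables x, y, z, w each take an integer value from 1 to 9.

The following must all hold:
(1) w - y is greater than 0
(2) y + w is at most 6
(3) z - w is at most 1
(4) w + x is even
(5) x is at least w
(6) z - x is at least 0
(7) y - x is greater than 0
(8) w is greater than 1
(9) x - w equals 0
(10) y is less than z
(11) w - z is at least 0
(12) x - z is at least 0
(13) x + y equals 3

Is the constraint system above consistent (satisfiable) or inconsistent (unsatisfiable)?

Constraints 1, 5, and 7 give w ≤ x, x < y, y < w. Chaining: w ≤ x < y < w, which forces w < w — impossible.

Unsatisfiable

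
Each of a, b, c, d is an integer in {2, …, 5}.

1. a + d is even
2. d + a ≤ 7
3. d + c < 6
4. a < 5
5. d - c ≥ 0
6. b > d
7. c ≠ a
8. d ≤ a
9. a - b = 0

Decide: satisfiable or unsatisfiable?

Satisfiable

Take a = 4, b = 4, c = 2, d = 2. Then constraint 2: d + a = 6; constraint 3: d + c = 4, and every other listed constraint is also met.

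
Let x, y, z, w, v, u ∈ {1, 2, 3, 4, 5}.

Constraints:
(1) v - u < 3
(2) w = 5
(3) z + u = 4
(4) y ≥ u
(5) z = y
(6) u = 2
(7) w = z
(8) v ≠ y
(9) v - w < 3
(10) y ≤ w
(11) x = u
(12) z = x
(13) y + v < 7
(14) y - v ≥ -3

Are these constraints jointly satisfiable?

Unsatisfiable

Constraint 2 fixes w = 5 and constraint 6 fixes u = 2. Constraints 7, 11, and 12 give w = z = x = u, so w = u. But 5 ≠ 2 — contradiction.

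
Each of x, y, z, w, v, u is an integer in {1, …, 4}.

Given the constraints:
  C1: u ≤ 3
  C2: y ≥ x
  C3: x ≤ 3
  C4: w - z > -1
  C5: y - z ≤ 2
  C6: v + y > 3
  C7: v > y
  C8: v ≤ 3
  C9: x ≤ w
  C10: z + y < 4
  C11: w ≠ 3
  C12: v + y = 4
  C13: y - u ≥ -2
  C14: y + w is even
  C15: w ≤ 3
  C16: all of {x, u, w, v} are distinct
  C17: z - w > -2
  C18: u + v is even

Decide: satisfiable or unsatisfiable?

Constraints 1, 3, 8, and 15 confine each of x, u, w, v to the 3 values {1, …, 3} (the domain already gives each ≥ 1).
Constraint 16 requires all 4 of them to be distinct, but only 3 values are available — impossible by the pigeonhole principle.

Unsatisfiable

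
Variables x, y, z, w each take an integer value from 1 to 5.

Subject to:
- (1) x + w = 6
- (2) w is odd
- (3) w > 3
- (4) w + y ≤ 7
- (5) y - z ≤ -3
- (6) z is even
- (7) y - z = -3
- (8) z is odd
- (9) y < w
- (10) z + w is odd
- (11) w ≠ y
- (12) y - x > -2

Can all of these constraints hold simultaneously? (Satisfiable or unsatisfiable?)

Constraint 8 makes z odd and constraint 2 makes w odd, so z + w must be even. Constraint 10 says z + w is odd — contradiction.

Unsatisfiable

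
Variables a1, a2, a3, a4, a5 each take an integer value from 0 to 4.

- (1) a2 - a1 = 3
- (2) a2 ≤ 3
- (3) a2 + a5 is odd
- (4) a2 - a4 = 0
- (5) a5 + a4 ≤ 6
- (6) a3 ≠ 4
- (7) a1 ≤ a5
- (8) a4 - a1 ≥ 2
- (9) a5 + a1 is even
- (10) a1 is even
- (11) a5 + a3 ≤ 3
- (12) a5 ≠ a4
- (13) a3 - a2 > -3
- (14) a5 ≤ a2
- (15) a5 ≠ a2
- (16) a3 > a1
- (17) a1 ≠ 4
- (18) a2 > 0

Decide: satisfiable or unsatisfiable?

Satisfiable

Try a1 = 0, a2 = 3, a3 = 1, a4 = 3, a5 = 0.
Check constraint 1: a2 - a1 = 3; constraint 4: a2 - a4 = 0. The remaining constraints are straightforward to verify.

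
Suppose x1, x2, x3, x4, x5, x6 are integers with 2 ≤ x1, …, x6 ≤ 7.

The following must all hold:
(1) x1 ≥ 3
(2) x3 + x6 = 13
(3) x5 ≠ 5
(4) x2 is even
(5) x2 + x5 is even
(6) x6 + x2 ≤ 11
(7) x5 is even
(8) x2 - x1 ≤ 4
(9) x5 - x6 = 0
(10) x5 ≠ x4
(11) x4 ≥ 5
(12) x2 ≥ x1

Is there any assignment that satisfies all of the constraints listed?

Try x1 = 3, x2 = 4, x3 = 7, x4 = 7, x5 = 6, x6 = 6.
Check constraint 2: x3 + x6 = 13; constraint 6: x6 + x2 = 10; constraint 8: x2 - x1 = 1. The remaining constraints are straightforward to verify.

Satisfiable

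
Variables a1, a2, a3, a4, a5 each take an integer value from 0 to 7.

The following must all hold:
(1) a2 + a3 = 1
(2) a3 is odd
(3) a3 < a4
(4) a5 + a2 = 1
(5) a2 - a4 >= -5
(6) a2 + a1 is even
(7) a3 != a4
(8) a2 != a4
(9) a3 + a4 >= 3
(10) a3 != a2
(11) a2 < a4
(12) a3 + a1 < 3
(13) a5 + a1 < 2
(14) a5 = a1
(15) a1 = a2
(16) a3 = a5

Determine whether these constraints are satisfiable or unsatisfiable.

Unsatisfiable

From constraints 14, 15, and 16, a3 = a5 = a1 = a2, so a3 = a2. But constraint 10 says a3 ≠ a2. Contradiction.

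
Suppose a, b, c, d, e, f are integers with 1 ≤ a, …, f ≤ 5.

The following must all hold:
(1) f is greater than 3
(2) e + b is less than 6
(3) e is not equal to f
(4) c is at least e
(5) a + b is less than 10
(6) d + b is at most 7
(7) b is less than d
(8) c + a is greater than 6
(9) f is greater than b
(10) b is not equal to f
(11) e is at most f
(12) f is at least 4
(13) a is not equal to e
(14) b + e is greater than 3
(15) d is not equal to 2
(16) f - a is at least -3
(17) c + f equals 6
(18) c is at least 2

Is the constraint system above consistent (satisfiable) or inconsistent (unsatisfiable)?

One satisfying assignment is a = 5, b = 2, c = 2, d = 3, e = 2, f = 4.
For the less obvious constraints — constraint 2: e + b = 4; constraint 5: a + b = 7 — and the others hold by inspection.

Satisfiable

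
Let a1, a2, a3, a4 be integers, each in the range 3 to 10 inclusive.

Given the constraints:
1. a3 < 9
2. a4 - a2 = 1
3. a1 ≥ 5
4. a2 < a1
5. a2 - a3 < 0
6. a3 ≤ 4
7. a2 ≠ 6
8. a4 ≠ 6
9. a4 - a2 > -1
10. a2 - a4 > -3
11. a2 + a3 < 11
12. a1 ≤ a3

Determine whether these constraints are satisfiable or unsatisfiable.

Unsatisfiable

From constraints 3 and 12: a3 ≥ a1 and a1 ≥ 5, so a3 ≥ 5. From constraint 6: a3 ≤ 4. But 4 < 5, so no value of a3 works.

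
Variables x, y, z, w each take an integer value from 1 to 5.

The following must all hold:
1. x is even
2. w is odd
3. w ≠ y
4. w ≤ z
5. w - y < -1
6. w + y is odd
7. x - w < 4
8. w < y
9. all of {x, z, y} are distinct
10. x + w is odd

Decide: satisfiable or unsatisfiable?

Setting (x, y, z, w) = (2, 4, 3, 1) satisfies everything: constraint 5: w - y = -3; constraint 7: x - w = 1; constraint 9: values 2, 3, 4 are distinct, and the others follow.

Satisfiable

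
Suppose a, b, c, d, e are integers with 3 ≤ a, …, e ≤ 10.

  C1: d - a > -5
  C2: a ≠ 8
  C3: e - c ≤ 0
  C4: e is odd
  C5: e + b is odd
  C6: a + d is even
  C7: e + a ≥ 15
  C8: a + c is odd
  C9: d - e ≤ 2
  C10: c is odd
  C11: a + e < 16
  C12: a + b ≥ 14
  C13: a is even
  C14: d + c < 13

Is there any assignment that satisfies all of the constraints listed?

Take a = 10, b = 4, c = 5, d = 6, e = 5. Then constraint 1: d - a = -4; constraint 3: e - c = 0, and every other listed constraint is also met.

Satisfiable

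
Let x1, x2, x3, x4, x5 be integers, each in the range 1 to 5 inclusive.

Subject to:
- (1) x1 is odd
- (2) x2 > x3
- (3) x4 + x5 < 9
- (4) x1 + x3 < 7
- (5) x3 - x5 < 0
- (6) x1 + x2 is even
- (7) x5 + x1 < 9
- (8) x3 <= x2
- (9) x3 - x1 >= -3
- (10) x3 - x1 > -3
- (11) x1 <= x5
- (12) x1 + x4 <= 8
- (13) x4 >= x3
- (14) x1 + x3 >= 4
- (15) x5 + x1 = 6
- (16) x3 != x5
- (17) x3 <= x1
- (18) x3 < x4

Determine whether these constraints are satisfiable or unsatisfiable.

Setting (x1, x2, x3, x4, x5) = (3, 3, 1, 3, 3) satisfies everything: constraint 3: x4 + x5 = 6; constraint 4: x1 + x3 = 4; constraint 5: x3 - x5 = -2, and the others follow.

Satisfiable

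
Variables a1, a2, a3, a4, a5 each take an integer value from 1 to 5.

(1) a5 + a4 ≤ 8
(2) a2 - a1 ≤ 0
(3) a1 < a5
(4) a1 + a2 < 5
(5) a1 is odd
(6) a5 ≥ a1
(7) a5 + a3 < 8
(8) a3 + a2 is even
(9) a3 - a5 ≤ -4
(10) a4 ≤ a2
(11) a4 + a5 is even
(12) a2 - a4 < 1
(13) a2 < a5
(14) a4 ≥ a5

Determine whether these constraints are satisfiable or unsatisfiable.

Constraints 10, 13, and 14 give a5 ≤ a4, a4 ≤ a2, a2 < a5. Chaining: a5 ≤ a4 ≤ a2 < a5, which forces a5 < a5 — impossible.

Unsatisfiable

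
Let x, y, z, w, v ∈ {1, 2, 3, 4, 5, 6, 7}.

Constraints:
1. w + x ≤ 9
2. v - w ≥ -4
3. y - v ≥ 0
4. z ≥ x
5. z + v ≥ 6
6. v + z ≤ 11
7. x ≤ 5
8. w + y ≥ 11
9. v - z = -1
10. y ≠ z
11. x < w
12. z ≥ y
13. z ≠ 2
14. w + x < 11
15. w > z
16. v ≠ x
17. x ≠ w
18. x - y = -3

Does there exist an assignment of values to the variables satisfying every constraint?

Setting (x, y, z, w, v) = (1, 4, 5, 7, 4) satisfies everything: constraint 1: w + x = 8; constraint 2: v - w = -3, and the others follow.

Satisfiable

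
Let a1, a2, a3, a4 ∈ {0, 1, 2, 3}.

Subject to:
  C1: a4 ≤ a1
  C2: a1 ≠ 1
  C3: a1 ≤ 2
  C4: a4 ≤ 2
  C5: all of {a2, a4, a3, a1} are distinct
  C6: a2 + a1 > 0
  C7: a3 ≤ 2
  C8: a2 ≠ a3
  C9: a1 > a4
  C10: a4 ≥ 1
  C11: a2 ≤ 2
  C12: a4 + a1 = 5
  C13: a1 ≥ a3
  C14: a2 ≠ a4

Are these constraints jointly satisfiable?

Unsatisfiable

Constraints 3, 4, 7, and 11 confine each of a2, a4, a3, a1 to the 3 values {0, …, 2} (the domain already gives each ≥ 0).
Constraint 5 requires all 4 of them to be distinct, but only 3 values are available — impossible by the pigeonhole principle.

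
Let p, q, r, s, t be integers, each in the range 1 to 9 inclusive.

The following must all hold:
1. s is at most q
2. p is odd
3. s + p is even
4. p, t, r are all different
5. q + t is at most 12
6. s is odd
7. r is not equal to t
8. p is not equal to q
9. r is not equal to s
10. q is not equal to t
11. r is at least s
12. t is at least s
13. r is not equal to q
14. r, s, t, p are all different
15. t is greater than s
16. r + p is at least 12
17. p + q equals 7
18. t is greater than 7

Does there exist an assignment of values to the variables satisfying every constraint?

The assignment p = 3, q = 4, r = 9, s = 1, t = 8 works:
  constraint 5 holds since q + t = 12.
  constraint 16 holds since r + p = 12.
The rest check out directly.

Satisfiable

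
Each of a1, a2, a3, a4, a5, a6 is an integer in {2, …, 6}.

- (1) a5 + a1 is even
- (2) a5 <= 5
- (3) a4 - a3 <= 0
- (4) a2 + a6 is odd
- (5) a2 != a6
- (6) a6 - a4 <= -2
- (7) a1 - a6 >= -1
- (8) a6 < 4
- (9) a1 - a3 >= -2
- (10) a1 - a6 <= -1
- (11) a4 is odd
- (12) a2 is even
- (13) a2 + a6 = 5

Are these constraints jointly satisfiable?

Constraints 3, 6, 9, and 10 give a4 − a6 ≥ 2, a6 − a1 ≥ 1, a1 − a3 ≥ -2, a3 − a4 ≥ 0.
Adding all 4 inequalities: the left sides telescope to 0, and the right sides sum to 2 + 1 + (-2) + 0 = 1. So 0 ≥ 1, which is false.

Unsatisfiable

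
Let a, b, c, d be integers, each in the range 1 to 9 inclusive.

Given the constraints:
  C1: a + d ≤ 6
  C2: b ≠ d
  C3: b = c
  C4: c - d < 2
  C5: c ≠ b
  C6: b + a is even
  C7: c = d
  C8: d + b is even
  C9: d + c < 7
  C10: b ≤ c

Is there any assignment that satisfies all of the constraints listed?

Unsatisfiable

From constraints 3 and 7, b = c = d, so b = d. But constraint 2 says b ≠ d. Contradiction.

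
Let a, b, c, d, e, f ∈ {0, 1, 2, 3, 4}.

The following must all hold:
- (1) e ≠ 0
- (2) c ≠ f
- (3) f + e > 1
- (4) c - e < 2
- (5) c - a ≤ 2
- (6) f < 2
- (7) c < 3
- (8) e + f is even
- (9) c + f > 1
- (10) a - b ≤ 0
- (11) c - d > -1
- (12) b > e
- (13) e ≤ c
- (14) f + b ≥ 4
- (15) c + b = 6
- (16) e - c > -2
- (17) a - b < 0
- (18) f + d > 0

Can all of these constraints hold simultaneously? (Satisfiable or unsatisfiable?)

One satisfying assignment is a = 2, b = 4, c = 2, d = 1, e = 1, f = 1.
For the less obvious constraints — constraint 3: f + e = 2; constraint 4: c - e = 1; constraint 5: c - a = 0 — and the others hold by inspection.

Satisfiable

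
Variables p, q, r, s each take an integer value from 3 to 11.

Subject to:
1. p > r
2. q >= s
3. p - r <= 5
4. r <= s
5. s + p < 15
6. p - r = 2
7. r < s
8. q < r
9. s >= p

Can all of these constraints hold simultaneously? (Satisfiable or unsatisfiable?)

Unsatisfiable

Constraints 1, 2, 8, and 9 give s ≤ q, q < r, r < p, p ≤ s. Chaining: s ≤ q < r < p ≤ s, which forces s < s — impossible.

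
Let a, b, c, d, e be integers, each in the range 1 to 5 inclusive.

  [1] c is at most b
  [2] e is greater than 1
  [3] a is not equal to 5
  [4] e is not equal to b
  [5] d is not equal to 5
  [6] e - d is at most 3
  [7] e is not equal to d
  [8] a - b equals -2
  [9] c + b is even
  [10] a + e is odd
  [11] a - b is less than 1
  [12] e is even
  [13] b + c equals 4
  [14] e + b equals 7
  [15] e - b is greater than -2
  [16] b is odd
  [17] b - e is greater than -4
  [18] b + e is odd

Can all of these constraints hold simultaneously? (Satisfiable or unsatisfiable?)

Satisfiable

Setting (a, b, c, d, e) = (1, 3, 1, 1, 4) satisfies everything: constraint 6: e - d = 3; constraint 8: a - b = -2; constraint 11: a - b = -2, and the others follow.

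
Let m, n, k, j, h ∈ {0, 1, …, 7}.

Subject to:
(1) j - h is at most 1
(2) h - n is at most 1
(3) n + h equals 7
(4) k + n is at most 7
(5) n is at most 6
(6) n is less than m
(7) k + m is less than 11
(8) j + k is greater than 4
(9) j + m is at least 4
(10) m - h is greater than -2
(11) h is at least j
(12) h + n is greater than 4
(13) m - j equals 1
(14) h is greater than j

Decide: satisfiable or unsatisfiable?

Setting (m, n, k, j, h) = (4, 3, 4, 3, 4) satisfies everything: constraint 1: j - h = -1; constraint 2: h - n = 1, and the others follow.

Satisfiable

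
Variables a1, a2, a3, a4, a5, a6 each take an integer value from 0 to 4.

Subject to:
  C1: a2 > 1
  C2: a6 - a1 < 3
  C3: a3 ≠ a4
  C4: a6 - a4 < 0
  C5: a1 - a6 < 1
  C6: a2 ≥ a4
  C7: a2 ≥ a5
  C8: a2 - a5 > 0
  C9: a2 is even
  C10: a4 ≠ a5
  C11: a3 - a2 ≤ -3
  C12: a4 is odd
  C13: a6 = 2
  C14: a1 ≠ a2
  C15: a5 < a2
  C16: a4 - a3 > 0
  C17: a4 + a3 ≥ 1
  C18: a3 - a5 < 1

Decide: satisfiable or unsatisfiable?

Setting (a1, a2, a3, a4, a5, a6) = (0, 4, 1, 3, 1, 2) satisfies everything: constraint 2: a6 - a1 = 2; constraint 4: a6 - a4 = -1; constraint 5: a1 - a6 = -2, and the others follow.

Satisfiable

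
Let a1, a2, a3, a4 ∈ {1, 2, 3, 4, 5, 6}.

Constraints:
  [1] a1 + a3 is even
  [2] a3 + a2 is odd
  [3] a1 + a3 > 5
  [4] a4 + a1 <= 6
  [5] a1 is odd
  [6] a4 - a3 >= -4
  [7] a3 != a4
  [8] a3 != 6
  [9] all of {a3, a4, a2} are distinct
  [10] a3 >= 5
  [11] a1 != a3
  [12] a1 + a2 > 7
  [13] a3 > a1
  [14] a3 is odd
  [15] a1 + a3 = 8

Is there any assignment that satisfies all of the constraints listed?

Satisfiable

Try a1 = 3, a2 = 6, a3 = 5, a4 = 3.
Check constraint 3: a1 + a3 = 8; constraint 4: a4 + a1 = 6. The remaining constraints are straightforward to verify.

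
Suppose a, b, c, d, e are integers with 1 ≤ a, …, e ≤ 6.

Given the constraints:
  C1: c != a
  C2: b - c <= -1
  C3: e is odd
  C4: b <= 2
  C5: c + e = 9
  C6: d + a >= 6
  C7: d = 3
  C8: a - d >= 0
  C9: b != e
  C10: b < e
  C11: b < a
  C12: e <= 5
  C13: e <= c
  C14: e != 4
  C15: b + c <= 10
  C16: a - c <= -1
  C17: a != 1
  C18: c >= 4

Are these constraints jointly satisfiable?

Satisfiable

Take a = 3, b = 2, c = 6, d = 3, e = 3. Then constraint 2: b - c = -4; constraint 5: c + e = 9, and every other listed constraint is also met.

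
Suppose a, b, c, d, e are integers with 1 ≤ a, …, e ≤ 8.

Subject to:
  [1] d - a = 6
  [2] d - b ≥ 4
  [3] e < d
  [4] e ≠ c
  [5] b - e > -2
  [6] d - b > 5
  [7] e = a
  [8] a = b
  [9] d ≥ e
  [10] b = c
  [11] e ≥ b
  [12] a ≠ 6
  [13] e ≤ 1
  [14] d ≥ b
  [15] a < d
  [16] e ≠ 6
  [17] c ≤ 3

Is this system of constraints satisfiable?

Unsatisfiable

From constraints 7, 8, and 10, e = a = b = c, so e = c. But constraint 4 says e ≠ c. Contradiction.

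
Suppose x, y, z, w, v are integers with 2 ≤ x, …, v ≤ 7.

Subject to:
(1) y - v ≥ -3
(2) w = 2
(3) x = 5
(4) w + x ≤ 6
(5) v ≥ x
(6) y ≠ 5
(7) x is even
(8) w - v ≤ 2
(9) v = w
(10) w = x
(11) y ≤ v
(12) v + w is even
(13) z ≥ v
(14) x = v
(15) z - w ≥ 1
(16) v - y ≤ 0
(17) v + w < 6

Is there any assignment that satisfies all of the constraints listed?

Constraint 3 fixes x = 5 and constraint 2 fixes w = 2. Constraints 9 and 14 give x = v = w, so x = w. But 5 ≠ 2 — contradiction.

Unsatisfiable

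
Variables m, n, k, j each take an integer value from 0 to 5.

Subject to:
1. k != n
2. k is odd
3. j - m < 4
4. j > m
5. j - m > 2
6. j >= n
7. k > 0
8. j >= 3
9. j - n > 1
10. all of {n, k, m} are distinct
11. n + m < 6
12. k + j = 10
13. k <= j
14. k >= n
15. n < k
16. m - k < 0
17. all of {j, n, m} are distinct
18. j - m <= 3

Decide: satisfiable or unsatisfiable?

Setting (m, n, k, j) = (2, 1, 5, 5) satisfies everything: constraint 3: j - m = 3; constraint 5: j - m = 3; constraint 9: j - n = 4, and the others follow.

Satisfiable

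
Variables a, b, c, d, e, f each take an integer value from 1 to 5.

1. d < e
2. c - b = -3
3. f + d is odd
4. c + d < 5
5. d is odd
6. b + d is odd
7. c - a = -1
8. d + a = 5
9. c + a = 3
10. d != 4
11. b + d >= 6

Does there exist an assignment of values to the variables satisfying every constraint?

Satisfiable

Try a = 2, b = 4, c = 1, d = 3, e = 4, f = 4.
Check constraint 2: c - b = -3; constraint 4: c + d = 4; constraint 7: c - a = -1. The remaining constraints are straightforward to verify.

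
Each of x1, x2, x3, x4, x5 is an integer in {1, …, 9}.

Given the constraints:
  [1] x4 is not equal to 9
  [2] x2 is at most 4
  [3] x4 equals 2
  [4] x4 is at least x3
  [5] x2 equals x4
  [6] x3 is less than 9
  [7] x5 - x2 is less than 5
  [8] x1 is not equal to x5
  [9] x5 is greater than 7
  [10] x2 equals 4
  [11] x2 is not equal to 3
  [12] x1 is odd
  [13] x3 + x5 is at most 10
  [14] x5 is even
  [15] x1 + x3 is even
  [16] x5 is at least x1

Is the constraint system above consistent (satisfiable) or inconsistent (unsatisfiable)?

Unsatisfiable

Constraint 10 fixes x2 = 4 and constraint 3 fixes x4 = 2, but constraint 5 requires x2 = x4. Since 4 ≠ 2, contradiction.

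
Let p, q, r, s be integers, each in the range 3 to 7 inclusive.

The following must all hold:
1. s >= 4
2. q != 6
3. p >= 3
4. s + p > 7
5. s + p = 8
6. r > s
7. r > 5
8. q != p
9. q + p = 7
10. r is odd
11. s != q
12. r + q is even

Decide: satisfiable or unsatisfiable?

One satisfying assignment is p = 4, q = 3, r = 7, s = 4.
For the less obvious constraints — constraint 4: s + p = 8; constraint 5: s + p = 8 — and the others hold by inspection.

Satisfiable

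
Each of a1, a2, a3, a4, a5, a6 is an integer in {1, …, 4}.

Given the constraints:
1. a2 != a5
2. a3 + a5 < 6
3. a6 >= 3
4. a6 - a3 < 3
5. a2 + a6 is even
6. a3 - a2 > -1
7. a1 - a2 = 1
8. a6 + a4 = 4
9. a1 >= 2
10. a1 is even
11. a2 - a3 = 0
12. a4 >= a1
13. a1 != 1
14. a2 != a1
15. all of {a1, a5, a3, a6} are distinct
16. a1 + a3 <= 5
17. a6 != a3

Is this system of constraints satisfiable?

From constraint 3: a6 ≥ 3. From constraints 9 and 12: a4 ≥ a1 ≥ 2. Hence a6 + a4 ≥ 5. But constraint 8 requires a6 + a4 = 4, and 4 < 5. Contradiction.

Unsatisfiable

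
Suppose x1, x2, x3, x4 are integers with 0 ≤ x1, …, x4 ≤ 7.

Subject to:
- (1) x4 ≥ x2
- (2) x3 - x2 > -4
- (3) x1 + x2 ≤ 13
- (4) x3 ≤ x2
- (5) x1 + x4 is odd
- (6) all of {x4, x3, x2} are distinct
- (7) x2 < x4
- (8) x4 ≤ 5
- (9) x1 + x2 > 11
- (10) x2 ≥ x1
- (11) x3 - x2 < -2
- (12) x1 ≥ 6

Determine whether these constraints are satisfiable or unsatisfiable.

From constraints 10 and 12: x2 ≥ x1 and x1 ≥ 6, so x2 ≥ 6. From constraints 1 and 8: x2 ≤ x4 and x4 ≤ 5, so x2 ≤ 5. But 5 < 6, so no value of x2 works.

Unsatisfiable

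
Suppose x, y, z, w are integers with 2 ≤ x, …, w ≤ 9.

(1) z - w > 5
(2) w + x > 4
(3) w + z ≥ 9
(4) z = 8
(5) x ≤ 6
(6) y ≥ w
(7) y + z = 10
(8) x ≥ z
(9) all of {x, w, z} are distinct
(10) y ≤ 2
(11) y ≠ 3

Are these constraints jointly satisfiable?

From constraints 6 and 10: w ≤ y ≤ 2. From constraints 5 and 8: z ≤ x ≤ 6. Hence w + z ≤ 8. But constraint 3 requires w + z ≥ 9, and 9 > 8. Contradiction.

Unsatisfiable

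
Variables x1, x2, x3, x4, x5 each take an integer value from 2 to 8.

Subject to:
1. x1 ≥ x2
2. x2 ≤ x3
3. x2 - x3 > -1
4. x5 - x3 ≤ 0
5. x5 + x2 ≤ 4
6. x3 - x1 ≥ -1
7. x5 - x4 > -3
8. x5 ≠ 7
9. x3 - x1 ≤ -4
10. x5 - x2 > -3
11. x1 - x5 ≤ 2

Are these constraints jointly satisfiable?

Unsatisfiable

Constraints 4, 9, and 11 give x1 − x3 ≥ 4, x3 − x5 ≥ 0, x5 − x1 ≥ -2.
Adding all 3 inequalities: the left sides telescope to 0, and the right sides sum to 4 + 0 + (-2) = 2. So 0 ≥ 2, which is false.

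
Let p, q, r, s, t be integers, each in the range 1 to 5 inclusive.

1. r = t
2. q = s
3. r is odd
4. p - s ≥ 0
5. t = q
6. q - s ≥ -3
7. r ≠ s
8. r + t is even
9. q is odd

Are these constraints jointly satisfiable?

Unsatisfiable

From constraints 1, 2, and 5, r = t = q = s, so r = s. But constraint 7 says r ≠ s. Contradiction.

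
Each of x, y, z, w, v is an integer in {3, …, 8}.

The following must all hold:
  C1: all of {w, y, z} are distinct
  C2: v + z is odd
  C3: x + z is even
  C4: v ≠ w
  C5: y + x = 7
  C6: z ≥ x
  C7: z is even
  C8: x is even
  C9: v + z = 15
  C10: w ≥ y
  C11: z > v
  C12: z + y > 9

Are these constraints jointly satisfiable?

Satisfiable

One satisfying assignment is x = 4, y = 3, z = 8, w = 6, v = 7.
For the less obvious constraints — constraint 5: y + x = 7; constraint 9: v + z = 15; constraint 12: z + y = 11 — and the others hold by inspection.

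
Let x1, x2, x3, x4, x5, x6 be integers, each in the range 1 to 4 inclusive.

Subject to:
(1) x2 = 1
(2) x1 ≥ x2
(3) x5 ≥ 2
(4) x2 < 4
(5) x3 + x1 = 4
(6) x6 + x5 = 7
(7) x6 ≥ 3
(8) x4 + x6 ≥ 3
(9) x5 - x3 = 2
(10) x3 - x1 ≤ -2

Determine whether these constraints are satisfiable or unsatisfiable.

One satisfying assignment is x1 = 3, x2 = 1, x3 = 1, x4 = 2, x5 = 3, x6 = 4.
For the less obvious constraints — constraint 5: x3 + x1 = 4; constraint 6: x6 + x5 = 7; constraint 8: x4 + x6 = 6 — and the others hold by inspection.

Satisfiable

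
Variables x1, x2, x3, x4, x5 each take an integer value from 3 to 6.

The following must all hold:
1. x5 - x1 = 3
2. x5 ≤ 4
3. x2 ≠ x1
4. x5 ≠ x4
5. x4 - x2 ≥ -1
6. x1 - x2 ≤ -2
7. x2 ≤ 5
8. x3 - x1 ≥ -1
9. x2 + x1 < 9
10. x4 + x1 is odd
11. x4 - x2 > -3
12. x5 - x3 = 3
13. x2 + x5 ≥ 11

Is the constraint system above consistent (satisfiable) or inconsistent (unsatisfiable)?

Unsatisfiable

From constraint 7: x2 ≤ 5. From constraint 2: x5 ≤ 4. Hence x2 + x5 ≤ 9. But constraint 13 requires x2 + x5 ≥ 11, and 11 > 9. Contradiction.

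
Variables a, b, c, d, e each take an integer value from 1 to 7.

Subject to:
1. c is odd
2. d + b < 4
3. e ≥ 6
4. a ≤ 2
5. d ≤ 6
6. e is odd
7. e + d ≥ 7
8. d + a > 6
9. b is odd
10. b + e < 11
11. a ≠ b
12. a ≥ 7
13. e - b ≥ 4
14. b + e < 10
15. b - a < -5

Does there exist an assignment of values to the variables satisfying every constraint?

From constraint 12: a ≥ 7. From constraint 4: a ≤ 2. But 2 < 7, so no value of a works.

Unsatisfiable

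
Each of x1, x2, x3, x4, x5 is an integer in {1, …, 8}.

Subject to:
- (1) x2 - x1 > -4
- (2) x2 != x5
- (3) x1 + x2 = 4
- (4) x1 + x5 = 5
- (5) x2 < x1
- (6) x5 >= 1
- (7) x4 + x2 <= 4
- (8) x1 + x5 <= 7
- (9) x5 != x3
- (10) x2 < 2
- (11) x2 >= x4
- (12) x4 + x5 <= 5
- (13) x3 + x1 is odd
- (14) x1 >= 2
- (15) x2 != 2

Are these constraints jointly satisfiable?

Try x1 = 3, x2 = 1, x3 = 4, x4 = 1, x5 = 2.
Check constraint 1: x2 - x1 = -2; constraint 3: x1 + x2 = 4; constraint 4: x1 + x5 = 5. The remaining constraints are straightforward to verify.

Satisfiable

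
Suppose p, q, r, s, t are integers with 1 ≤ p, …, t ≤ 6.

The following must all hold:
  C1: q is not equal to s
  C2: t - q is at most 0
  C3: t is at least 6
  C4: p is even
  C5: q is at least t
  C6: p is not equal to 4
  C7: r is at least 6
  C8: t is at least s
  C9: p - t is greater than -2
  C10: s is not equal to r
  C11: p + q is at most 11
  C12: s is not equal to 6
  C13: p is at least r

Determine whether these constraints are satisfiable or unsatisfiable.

From constraints 7 and 13: p ≥ r ≥ 6. From constraints 3 and 5: q ≥ t ≥ 6. Hence p + q ≥ 12. But constraint 11 requires p + q ≤ 11, and 11 < 12. Contradiction.

Unsatisfiable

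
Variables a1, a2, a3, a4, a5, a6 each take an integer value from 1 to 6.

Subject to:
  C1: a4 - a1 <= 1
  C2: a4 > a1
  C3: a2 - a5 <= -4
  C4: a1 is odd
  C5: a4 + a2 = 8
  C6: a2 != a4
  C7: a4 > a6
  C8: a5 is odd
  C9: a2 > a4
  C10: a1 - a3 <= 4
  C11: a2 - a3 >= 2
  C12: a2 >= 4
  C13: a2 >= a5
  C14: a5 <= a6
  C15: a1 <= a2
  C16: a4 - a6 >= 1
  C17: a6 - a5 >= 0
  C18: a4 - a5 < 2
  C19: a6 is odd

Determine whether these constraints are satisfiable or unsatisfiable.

Unsatisfiable

Constraints 1, 3, 10, 11, 16, and 17 give a3 − a1 ≥ -4, a1 − a4 ≥ -1, a4 − a6 ≥ 1, a6 − a5 ≥ 0, a5 − a2 ≥ 4, a2 − a3 ≥ 2.
Adding all 6 inequalities: the left sides telescope to 0, and the right sides sum to (-4) + (-1) + 1 + 0 + 4 + 2 = 2. So 0 ≥ 2, which is false.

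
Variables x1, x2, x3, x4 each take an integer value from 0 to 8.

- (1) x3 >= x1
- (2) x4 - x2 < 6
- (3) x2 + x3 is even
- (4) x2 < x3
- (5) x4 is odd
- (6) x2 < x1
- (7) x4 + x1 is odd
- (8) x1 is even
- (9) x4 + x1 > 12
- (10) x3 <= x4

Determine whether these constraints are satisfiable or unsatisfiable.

Satisfiable

Take x1 = 6, x2 = 4, x3 = 6, x4 = 7. Then constraint 2: x4 - x2 = 3; constraint 9: x4 + x1 = 13, and every other listed constraint is also met.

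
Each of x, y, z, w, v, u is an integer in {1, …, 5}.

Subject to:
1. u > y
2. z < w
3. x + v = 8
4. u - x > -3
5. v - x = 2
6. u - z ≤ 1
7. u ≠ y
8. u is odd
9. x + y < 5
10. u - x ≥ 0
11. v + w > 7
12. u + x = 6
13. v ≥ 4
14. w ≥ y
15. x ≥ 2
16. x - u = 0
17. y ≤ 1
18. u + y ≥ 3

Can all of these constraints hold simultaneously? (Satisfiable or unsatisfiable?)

Satisfiable

Setting (x, y, z, w, v, u) = (3, 1, 2, 4, 5, 3) satisfies everything: constraint 3: x + v = 8; constraint 4: u - x = 0; constraint 5: v - x = 2, and the others follow.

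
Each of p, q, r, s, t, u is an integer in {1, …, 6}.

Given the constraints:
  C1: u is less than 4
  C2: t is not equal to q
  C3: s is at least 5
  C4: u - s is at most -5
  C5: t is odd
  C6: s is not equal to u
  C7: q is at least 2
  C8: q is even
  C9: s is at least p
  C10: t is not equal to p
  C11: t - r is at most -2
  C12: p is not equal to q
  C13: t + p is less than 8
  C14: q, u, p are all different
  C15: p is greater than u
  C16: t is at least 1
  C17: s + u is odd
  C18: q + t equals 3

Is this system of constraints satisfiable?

Satisfiable

Setting (p, q, r, s, t, u) = (4, 2, 4, 6, 1, 1) satisfies everything: constraint 4: u - s = -5; constraint 11: t - r = -3; constraint 13: t + p = 5, and the others follow.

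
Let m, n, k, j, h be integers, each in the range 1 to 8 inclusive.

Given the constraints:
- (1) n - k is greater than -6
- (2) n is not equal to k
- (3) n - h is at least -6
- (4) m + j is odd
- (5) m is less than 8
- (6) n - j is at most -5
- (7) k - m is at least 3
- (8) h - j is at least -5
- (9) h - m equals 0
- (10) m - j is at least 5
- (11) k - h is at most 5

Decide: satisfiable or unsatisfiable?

Constraints 3, 6, 7, 10, and 11 give j − n ≥ 5, n − h ≥ -6, h − k ≥ -5, k − m ≥ 3, m − j ≥ 5.
Adding all 5 inequalities: the left sides telescope to 0, and the right sides sum to 5 + (-6) + (-5) + 3 + 5 = 2. So 0 ≥ 2, which is false.

Unsatisfiable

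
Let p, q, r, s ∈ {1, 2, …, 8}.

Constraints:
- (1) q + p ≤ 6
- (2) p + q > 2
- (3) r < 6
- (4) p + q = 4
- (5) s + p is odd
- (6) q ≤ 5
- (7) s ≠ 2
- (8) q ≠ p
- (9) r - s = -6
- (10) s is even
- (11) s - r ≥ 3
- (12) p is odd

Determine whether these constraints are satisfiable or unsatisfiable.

Setting (p, q, r, s) = (1, 3, 2, 8) satisfies everything: constraint 1: q + p = 4; constraint 2: p + q = 4, and the others follow.

Satisfiable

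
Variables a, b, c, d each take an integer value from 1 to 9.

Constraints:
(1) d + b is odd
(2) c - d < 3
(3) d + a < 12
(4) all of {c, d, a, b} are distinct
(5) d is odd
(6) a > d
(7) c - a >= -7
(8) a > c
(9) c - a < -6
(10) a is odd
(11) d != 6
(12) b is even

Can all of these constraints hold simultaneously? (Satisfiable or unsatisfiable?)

Setting (a, b, c, d) = (9, 4, 2, 1) satisfies everything: constraint 2: c - d = 1; constraint 3: d + a = 10; constraint 7: c - a = -7, and the others follow.

Satisfiable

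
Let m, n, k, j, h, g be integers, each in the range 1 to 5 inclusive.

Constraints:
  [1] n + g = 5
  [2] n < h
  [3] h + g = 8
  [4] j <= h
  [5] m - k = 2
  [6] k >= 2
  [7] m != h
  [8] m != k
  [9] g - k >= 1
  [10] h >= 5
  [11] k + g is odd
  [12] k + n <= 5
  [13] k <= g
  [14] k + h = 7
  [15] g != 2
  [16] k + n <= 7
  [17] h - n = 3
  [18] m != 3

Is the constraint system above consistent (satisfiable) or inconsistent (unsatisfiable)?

One satisfying assignment is m = 4, n = 2, k = 2, j = 2, h = 5, g = 3.
For the less obvious constraints — constraint 1: n + g = 5; constraint 3: h + g = 8 — and the others hold by inspection.

Satisfiable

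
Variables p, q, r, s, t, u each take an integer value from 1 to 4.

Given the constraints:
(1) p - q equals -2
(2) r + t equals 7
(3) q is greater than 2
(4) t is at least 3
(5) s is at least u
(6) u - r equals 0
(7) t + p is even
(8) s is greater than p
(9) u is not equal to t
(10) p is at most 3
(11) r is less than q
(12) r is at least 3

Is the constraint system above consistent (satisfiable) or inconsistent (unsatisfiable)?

Satisfiable

One satisfying assignment is p = 2, q = 4, r = 3, s = 3, t = 4, u = 3.
For the less obvious constraints — constraint 1: p - q = -2; constraint 2: r + t = 7; constraint 6: u - r = 0 — and the others hold by inspection.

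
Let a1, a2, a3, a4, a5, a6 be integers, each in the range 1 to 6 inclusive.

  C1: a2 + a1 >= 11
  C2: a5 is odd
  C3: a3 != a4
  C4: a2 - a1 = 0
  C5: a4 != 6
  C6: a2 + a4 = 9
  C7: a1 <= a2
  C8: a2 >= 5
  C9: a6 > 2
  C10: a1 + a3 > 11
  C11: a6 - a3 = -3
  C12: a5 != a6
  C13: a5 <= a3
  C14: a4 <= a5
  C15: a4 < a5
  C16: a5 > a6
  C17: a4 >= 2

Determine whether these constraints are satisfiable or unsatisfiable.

One satisfying assignment is a1 = 6, a2 = 6, a3 = 6, a4 = 3, a5 = 5, a6 = 3.
For the less obvious constraints — constraint 1: a2 + a1 = 12; constraint 4: a2 - a1 = 0 — and the others hold by inspection.

Satisfiable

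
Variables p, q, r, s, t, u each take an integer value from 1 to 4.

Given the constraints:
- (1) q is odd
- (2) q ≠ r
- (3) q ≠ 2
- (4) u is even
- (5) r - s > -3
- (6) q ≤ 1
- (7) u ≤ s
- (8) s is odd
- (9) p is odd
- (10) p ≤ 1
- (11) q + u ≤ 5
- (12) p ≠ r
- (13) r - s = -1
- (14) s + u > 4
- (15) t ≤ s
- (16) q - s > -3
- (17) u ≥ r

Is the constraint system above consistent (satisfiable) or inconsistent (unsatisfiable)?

Satisfiable

Setting (p, q, r, s, t, u) = (1, 1, 2, 3, 1, 2) satisfies everything: constraint 5: r - s = -1; constraint 11: q + u = 3, and the others follow.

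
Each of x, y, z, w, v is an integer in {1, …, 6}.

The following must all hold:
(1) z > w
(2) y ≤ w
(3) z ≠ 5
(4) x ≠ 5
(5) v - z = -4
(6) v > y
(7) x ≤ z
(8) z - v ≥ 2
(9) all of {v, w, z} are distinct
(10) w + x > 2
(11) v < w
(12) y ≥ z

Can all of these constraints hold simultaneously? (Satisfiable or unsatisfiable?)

Constraints 1, 6, 11, and 12 give y < v, v < w, w < z, z ≤ y. Chaining: y < v < w < z ≤ y, which forces y < y — impossible.

Unsatisfiable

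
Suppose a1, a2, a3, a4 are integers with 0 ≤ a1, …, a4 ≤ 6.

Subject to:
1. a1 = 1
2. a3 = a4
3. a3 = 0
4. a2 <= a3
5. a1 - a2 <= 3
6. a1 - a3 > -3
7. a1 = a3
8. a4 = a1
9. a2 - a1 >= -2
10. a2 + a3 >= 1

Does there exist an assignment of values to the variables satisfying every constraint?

Unsatisfiable

Constraint 3 fixes a3 = 0 and constraint 1 fixes a1 = 1. Constraints 2 and 8 give a3 = a4 = a1, so a3 = a1. But 0 ≠ 1 — contradiction.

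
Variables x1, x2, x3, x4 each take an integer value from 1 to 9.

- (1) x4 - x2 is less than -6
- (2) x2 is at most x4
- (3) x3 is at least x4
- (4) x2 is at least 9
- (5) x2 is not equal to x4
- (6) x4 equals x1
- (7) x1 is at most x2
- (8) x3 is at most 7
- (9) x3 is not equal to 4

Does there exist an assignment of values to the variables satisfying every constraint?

Unsatisfiable

From constraints 2 and 4: x4 ≥ x2 and x2 ≥ 9, so x4 ≥ 9. From constraints 3 and 8: x4 ≤ x3 and x3 ≤ 7, so x4 ≤ 7. But 7 < 9, so no value of x4 works.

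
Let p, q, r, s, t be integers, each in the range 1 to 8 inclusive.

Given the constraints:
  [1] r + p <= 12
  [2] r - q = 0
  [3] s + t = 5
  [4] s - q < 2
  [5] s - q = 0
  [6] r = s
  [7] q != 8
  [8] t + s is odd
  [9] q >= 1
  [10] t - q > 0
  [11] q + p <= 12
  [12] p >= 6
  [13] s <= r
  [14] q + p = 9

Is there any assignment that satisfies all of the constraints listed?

Take p = 7, q = 2, r = 2, s = 2, t = 3. Then constraint 1: r + p = 9; constraint 2: r - q = 0, and every other listed constraint is also met.

Satisfiable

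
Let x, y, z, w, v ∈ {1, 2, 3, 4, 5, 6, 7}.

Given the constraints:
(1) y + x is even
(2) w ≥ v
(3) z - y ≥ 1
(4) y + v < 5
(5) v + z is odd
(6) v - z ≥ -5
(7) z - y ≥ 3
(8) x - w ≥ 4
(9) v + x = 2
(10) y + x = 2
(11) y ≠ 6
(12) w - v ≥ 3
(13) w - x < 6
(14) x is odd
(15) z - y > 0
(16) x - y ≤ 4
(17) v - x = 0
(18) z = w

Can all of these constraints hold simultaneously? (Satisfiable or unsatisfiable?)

Constraints 6, 7, 8, 12, and 16 give y − x ≥ -4, x − w ≥ 4, w − v ≥ 3, v − z ≥ -5, z − y ≥ 3.
Adding all 5 inequalities: the left sides telescope to 0, and the right sides sum to (-4) + 4 + 3 + (-5) + 3 = 1. So 0 ≥ 1, which is false.

Unsatisfiable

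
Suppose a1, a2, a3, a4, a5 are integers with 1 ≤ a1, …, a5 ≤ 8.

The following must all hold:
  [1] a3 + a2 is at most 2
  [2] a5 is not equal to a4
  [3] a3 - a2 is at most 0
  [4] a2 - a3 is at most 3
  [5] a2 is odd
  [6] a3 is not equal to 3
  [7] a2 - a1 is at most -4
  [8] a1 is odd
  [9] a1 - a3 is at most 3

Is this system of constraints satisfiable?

Constraints 3, 7, and 9 give a1 − a2 ≥ 4, a2 − a3 ≥ 0, a3 − a1 ≥ -3.
Adding all 3 inequalities: the left sides telescope to 0, and the right sides sum to 4 + 0 + (-3) = 1. So 0 ≥ 1, which is false.

Unsatisfiable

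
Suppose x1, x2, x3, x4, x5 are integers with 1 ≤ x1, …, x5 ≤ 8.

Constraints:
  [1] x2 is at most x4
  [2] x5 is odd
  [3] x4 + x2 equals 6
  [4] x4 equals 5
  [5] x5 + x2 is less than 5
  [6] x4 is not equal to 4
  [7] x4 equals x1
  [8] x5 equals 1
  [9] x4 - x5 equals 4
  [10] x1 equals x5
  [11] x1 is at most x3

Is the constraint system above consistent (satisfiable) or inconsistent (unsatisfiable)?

Constraint 4 fixes x4 = 5 and constraint 8 fixes x5 = 1. Constraints 7 and 10 give x4 = x1 = x5, so x4 = x5. But 5 ≠ 1 — contradiction.

Unsatisfiable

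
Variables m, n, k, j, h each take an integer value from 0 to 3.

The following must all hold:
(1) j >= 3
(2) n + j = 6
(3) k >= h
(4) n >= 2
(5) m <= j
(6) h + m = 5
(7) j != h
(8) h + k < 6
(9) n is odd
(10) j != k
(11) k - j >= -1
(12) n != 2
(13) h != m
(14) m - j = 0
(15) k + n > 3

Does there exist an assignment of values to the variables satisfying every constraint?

Setting (m, n, k, j, h) = (3, 3, 2, 3, 2) satisfies everything: constraint 2: n + j = 6; constraint 6: h + m = 5; constraint 8: h + k = 4, and the others follow.

Satisfiable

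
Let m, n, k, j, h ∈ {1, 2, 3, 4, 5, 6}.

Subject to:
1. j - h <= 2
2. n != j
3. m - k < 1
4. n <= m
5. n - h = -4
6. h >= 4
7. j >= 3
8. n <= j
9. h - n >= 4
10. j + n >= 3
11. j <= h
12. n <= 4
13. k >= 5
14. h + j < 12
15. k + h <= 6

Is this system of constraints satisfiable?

Unsatisfiable

From constraint 13: k ≥ 5. From constraints 7 and 11: h ≥ j ≥ 3. Hence k + h ≥ 8. But constraint 15 requires k + h ≤ 6, and 6 < 8. Contradiction.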